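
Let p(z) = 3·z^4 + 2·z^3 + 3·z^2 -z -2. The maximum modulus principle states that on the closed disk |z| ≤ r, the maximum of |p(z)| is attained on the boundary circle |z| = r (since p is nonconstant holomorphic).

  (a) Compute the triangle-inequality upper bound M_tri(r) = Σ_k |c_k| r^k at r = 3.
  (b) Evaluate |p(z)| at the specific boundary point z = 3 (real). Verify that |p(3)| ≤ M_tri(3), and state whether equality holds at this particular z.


Coefficients: c_0 = -2, c_1 = -1, c_2 = 3, c_3 = 2, c_4 = 3. Radius r = 3.
Part (a). Triangle bound: M_tri(r) = Σ_k |c_k| r^k
  = |-2|·3^0 + |-1|·3^1 + |3|·3^2 + |2|·3^3 + |3|·3^4
  = 2 + 3 + 27 + 54 + 243 = 329.
This bounds M(r) := max_{|z|=r} |p(z)| from above; equality holds iff all terms c_k z^k can be made to align in phase at a single z on |z|=r.
Part (b). At z = 3 (real, on the circle |z| = r):
  p(3) = (-2)·3^0 + (-1)·3^1 + (3)·3^2 + (2)·3^3 + (3)·3^4 = 319.
  |p(3)| = 319.
Check: |p(3)| = 319 ≤ 329 = M_tri(3). ✓ Equality does not hold at z = 3 (the coefficients have mixed signs, so the terms do not all align in phase there).

M_tri(3) = 329; |p(3)| = 319; equality at z=3: no.


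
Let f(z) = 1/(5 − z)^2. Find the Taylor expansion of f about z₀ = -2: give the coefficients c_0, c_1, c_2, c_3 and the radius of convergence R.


Let w = z − z₀, so z = z₀ + w.
Then 5 − z = 5 − (z₀ + w) = (5 − z₀) − w = 7 − w.
f(z) = 1/(7 − w)^2 = (1/(7)^2) · (1 − w/(7))^{−2}.
By the binomial series (1−u)^{−2} = Σ_{n≥0} C(n+1, 1) u^n for |u|<1, with u = w/(7):
  c_n = C(n+1, 1) / (7)^(n+2).
  c_0 = 1/(7)^2 = 1/49.
  c_1 = 2/(7)^3 = 2/343.
  c_2 = 3/(7)^4 = 3/2401.
  c_3 = 4/(7)^5 = 4/16807.
The series is valid for |w/d| < 1, i.e. |z − z₀| < |d|.
Radius of convergence: R = |5 − z₀| = |7| = 7 (distance from z₀ to the singularity z = 5).

c_0 = 1/49, c_1 = 2/343, c_2 = 3/2401, c_3 = 4/16807; R = 7.


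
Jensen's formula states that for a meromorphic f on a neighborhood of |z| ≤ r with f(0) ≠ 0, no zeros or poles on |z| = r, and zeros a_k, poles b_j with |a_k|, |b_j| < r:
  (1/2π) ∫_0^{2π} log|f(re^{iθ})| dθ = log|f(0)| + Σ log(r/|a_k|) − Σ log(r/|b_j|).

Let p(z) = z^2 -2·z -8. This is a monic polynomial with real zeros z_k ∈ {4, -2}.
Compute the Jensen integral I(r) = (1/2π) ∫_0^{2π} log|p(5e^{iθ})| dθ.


Zeros: -2, 4; r = 5.
Inside |z| < r: -2, 4. Outside (|z| ≥ r): ∅.
p(0) = -8, so log|p(0)| = log(8) = 2.0794.
Apply Jensen: I(r) = log|p(0)| + Σ_k log(r/|z_k|), summed over zeros inside |z| < r.
  log(r/|z_k|) for z_k = 4: log(5/4) = 0.2231
  log(r/|z_k|) for z_k = -2: log(5/2) = 0.9163
Sum over inside zeros: 1.1394.
I(r) = log|p(0)| + (inside sum) = 2.0794 + 1.1394 = 3.2189.
Closed form (all zeros inside, monic): I(r) = n·log(r) = 2·log(5) = 3.2189. ✓

I(r) ≈ 3.2189.


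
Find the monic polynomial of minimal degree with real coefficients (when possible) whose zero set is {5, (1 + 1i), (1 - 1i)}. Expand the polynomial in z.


The polynomial is p(z) = ∏_{α ∈ S} (z − α), where S = {5, (1 + 1i), (1 - 1i)}.
Expanding the product yields: p(z) = z^3 -7·z^2 + 12·z -10.
Note conjugate pairs combine to real quadratics: (z − (1+1i))(z − (1−1i)) = z² − 2z + 2.
The resulting polynomial has degree 3 and real coefficients as required.

p(z) = z^3 -7·z^2 + 12·z -10.


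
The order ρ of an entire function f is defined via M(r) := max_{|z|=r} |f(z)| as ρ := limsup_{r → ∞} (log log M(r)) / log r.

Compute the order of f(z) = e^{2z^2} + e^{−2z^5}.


Each summand is entire of order 2 and 5 respectively (as in the single-exponential case). The order of a sum is at most the max of the orders, so ρ ≤ 5. For the lower bound: on |z|=r choose arg z so that -2z^5 is real positive; then |e^{-2z^5}| = e^{2r^5} while |e^{2z^2}| ≤ e^{2r^2} = o(e^{2r^5}). So |f| ≥ e^{2r^5}(1 − o(1)) and ρ ≥ 5. Hence ρ = max(2, 5) = 5.
Therefore ρ = 5.

Order ρ = 5.


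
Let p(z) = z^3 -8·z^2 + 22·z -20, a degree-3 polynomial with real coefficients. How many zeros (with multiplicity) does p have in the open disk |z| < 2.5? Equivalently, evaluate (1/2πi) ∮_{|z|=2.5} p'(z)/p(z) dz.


The zeros of p are: 2, (3 + 1i), (3 - 1i).
Their magnitudes are: 2, 3.162, 3.162.
Zeros with |z| < R = 2.5: 2.
Count = 1.
By the argument principle, (1/2πi) ∮_{|z|=R} p'(z)/p(z) dz equals exactly this count.

Number of zeros inside |z| < 2.5: 1.


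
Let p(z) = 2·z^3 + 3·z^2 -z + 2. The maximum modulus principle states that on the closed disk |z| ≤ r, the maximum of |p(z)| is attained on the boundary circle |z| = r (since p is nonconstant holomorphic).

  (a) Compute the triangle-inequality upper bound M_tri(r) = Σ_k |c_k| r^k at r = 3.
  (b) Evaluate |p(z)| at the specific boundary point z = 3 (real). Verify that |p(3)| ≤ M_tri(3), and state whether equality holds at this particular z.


Coefficients: c_0 = 2, c_1 = -1, c_2 = 3, c_3 = 2. Radius r = 3.
Part (a). Triangle bound: M_tri(r) = Σ_k |c_k| r^k
  = |2|·3^0 + |-1|·3^1 + |3|·3^2 + |2|·3^3
  = 2 + 3 + 27 + 54 = 86.
This bounds M(r) := max_{|z|=r} |p(z)| from above; equality holds iff all terms c_k z^k can be made to align in phase at a single z on |z|=r.
Part (b). At z = 3 (real, on the circle |z| = r):
  p(3) = (2)·3^0 + (-1)·3^1 + (3)·3^2 + (2)·3^3 = 80.
  |p(3)| = 80.
Check: |p(3)| = 80 ≤ 86 = M_tri(3). ✓ Equality does not hold at z = 3 (the coefficients have mixed signs, so the terms do not all align in phase there).

M_tri(3) = 86; |p(3)| = 80; equality at z=3: no.


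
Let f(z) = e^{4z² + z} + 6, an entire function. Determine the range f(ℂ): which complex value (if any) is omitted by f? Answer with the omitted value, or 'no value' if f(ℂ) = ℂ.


Little Picard bounds the complement of f(ℂ) to at most one point.
The exponent g(z) = 4z² + z is a nonconstant polynomial, hence surjective onto ℂ. So e^{g(z)} takes every value in {e^w : w ∈ ℂ} = ℂ ∖ {0}. Adding 6 shifts the range to ℂ ∖ {6}. f omits exactly 6.

Omitted value: 6.


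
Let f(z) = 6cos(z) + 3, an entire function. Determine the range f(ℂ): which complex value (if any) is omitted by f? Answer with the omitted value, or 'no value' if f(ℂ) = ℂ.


Little Picard bounds the complement of f(ℂ) to at most one point.
cos is entire and surjective onto ℂ: for every w ∈ ℂ, cos(ζ) = w has a solution ζ ∈ ℂ (e.g., via the complex inverse arccos). With ζ = z this gives z = ζ/(1). Then 6·cos(z) takes every value in 6·ℂ = ℂ, and adding 3 is a bijection of ℂ. So f is surjective and omits no value. (Note: only on the real line is cos bounded by [−1, 1].)

Omitted value: no value.


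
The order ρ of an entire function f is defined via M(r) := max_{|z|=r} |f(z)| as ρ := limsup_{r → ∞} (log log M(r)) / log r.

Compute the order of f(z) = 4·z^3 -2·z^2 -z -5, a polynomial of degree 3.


|f(z)| ≤ Σ|c_k|·r^k = O(r^3) as r → ∞. Polynomial growth is O(e^{r^ε}) for every ε > 0 (since r^3/e^{r^ε} → 0), so ρ ≤ ε for all ε > 0, i.e. ρ = 0. Every nonconstant polynomial has order 0.
Therefore ρ = 0.

Order ρ = 0.


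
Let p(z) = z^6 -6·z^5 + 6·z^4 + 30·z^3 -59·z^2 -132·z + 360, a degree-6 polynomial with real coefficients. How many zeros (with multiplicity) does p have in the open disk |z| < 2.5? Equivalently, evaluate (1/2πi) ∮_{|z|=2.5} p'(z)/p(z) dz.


The zeros of p are: (-2 + 1i), (-2 - 1i), 3, (2 + 2i), (2 - 2i), 3.
Their magnitudes are: 2.236, 2.236, 3, 2.828, 2.828, 3.
Zeros with |z| < R = 2.5: (-2 + 1i), (-2 - 1i).
Count = 2.
By the argument principle, (1/2πi) ∮_{|z|=R} p'(z)/p(z) dz equals exactly this count.

Number of zeros inside |z| < 2.5: 2.


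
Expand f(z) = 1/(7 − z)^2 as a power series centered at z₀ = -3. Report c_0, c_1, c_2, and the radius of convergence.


Let w = z − z₀, so z = z₀ + w.
Then 7 − z = 7 − (z₀ + w) = (7 − z₀) − w = 10 − w.
f(z) = 1/(10 − w)^2 = (1/(10)^2) · (1 − w/(10))^{−2}.
By the binomial series (1−u)^{−2} = Σ_{n≥0} C(n+1, 1) u^n for |u|<1, with u = w/(10):
  c_n = C(n+1, 1) / (10)^(n+2).
  c_0 = 1/(10)^2 = 1/100.
  c_1 = 2/(10)^3 = 1/500.
  c_2 = 3/(10)^4 = 3/10000.
The series is valid for |w/d| < 1, i.e. |z − z₀| < |d|.
Radius of convergence: R = |7 − z₀| = |10| = 10 (distance from z₀ to the singularity z = 7).

c_0 = 1/100, c_1 = 1/500, c_2 = 3/10000; R = 10.


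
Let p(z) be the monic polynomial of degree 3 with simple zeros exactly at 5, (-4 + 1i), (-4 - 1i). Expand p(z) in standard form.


The polynomial is p(z) = ∏_{α ∈ S} (z − α), where S = {5, (-4 + 1i), (-4 - 1i)}.
Expanding the product yields: p(z) = z^3 + 3·z^2 -23·z -85.
Note conjugate pairs combine to real quadratics: (z − (-4+1i))(z − (-4−1i)) = z² + 8z + 17.
The resulting polynomial has degree 3 and real coefficients as required.

p(z) = z^3 + 3·z^2 -23·z -85.


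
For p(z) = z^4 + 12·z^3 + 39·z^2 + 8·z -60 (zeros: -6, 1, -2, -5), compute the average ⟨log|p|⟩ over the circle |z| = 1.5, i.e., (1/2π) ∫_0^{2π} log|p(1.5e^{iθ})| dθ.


Zeros: -6, -5, -2, 1; r = 1.5.
Inside |z| < r: 1. Outside (|z| ≥ r): -6, -5, -2.
p(0) = -60, so log|p(0)| = log(60) = 4.0943.
Apply Jensen: I(r) = log|p(0)| + Σ_k log(r/|z_k|), summed over zeros inside |z| < r.
  log(r/|z_k|) for z_k = 1: log(1.5/1) = 0.4055
  Outside zeros (-6, -5, -2) contribute nothing to the Jensen sum.
Sum over inside zeros: 0.4055.
I(r) = log|p(0)| + (inside sum) = 4.0943 + 0.4055 = 4.4998.
Note: since some zeros are outside |z| ≤ r, the simplified n·log(r) form does NOT apply — only the inside zeros contribute.

I(r) ≈ 4.4998.


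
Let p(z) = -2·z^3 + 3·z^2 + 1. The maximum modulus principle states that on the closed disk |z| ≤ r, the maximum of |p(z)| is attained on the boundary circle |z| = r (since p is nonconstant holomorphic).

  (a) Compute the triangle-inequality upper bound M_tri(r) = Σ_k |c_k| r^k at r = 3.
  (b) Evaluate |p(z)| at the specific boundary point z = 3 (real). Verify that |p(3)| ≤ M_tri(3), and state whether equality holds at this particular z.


Coefficients: c_0 = 1, c_1 = 0, c_2 = 3, c_3 = -2. Radius r = 3.
Part (a). Triangle bound: M_tri(r) = Σ_k |c_k| r^k
  = |1|·3^0 + |0|·3^1 + |3|·3^2 + |-2|·3^3
  = 1 + 0 + 27 + 54 = 82.
This bounds M(r) := max_{|z|=r} |p(z)| from above; equality holds iff all terms c_k z^k can be made to align in phase at a single z on |z|=r.
Part (b). At z = 3 (real, on the circle |z| = r):
  p(3) = (1)·3^0 + (0)·3^1 + (3)·3^2 + (-2)·3^3 = -26.
  |p(3)| = 26.
Check: |p(3)| = 26 ≤ 82 = M_tri(3). ✓ Equality does not hold at z = 3 (the coefficients have mixed signs, so the terms do not all align in phase there).

M_tri(3) = 82; |p(3)| = 26; equality at z=3: no.


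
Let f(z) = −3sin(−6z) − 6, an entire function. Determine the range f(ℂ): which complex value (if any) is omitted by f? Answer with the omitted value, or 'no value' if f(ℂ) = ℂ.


Little Picard bounds the complement of f(ℂ) to at most one point.
sin is entire and surjective onto ℂ: for every w ∈ ℂ, sin(ζ) = w has a solution ζ ∈ ℂ (e.g., via the complex inverse arcsin). With ζ = −6z this gives z = ζ/(-6). Then -3·sin(−6z) takes every value in -3·ℂ = ℂ, and adding -6 is a bijection of ℂ. So f is surjective and omits no value. (Note: only on the real line is sin bounded by [−1, 1].)

Omitted value: no value.


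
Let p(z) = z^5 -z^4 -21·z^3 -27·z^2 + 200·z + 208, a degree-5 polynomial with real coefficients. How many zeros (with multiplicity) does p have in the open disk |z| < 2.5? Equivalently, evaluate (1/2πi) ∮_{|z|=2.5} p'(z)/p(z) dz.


The zeros of p are: 4, -1, 4, (-3 + 2i), (-3 - 2i).
Their magnitudes are: 4, 1, 4, 3.606, 3.606.
Zeros with |z| < R = 2.5: -1.
Count = 1.
By the argument principle, (1/2πi) ∮_{|z|=R} p'(z)/p(z) dz equals exactly this count.

Number of zeros inside |z| < 2.5: 1.


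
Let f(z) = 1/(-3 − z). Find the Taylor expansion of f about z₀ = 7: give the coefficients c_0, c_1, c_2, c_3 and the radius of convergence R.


Let w = z − z₀, so z = z₀ + w.
Then -3 − z = -3 − (z₀ + w) = (-3 − z₀) − w = -10 − w.
f(z) = 1/(-10 − w) = (1/(-10)) · 1/(1 − w/(-10)) = Σ_{n≥0} w^n / (-10)^(n+1).
So c_n = 1/(-10)^(n+1):
  c_0 = 1/(-10)^1 = -1/10.
  c_1 = 1/(-10)^2 = 1/100.
  c_2 = 1/(-10)^3 = -1/1000.
  c_3 = 1/(-10)^4 = 1/10000.
The series is valid for |w/d| < 1, i.e. |z − z₀| < |d|.
Radius of convergence: R = |-3 − z₀| = |-10| = 10 (distance from z₀ to the singularity z = -3).

c_0 = -1/10, c_1 = 1/100, c_2 = -1/1000, c_3 = 1/10000; R = 10.


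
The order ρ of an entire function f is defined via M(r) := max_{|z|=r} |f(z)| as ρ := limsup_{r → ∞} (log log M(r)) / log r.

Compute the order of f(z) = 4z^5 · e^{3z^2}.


M(r) = max_{|z|=r} |4|·|z|^5·|e^{3z^2}| = 4·r^5 · e^{3r^2} (the factors attain their maxima compatibly on |z|=r). Then log M(r) = log 4 + 5·log r + 3r^2, dominated by the last term, so log log M(r) ~ 2·log r. The polynomial factor 4z^5 contributes only a log r term and does not affect the order. ρ = 2.
Therefore ρ = 2.

Order ρ = 2.


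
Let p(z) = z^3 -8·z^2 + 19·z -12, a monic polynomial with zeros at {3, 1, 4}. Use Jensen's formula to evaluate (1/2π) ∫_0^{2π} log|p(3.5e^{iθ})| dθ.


Zeros: 1, 3, 4; r = 3.5.
Inside |z| < r: 1, 3. Outside (|z| ≥ r): 4.
p(0) = -12, so log|p(0)| = log(12) = 2.4849.
Apply Jensen: I(r) = log|p(0)| + Σ_k log(r/|z_k|), summed over zeros inside |z| < r.
  log(r/|z_k|) for z_k = 3: log(3.5/3) = 0.1542
  log(r/|z_k|) for z_k = 1: log(3.5/1) = 1.2528
  Outside zeros (4) contribute nothing to the Jensen sum.
Sum over inside zeros: 1.4069.
I(r) = log|p(0)| + (inside sum) = 2.4849 + 1.4069 = 3.8918.
Note: since some zeros are outside |z| ≤ r, the simplified n·log(r) form does NOT apply — only the inside zeros contribute.

I(r) ≈ 3.8918.


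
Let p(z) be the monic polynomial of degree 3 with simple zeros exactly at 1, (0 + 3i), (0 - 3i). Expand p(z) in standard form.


The polynomial is p(z) = ∏_{α ∈ S} (z − α), where S = {1, (0 + 3i), (0 - 3i)}.
Expanding the product yields: p(z) = z^3 -z^2 + 9·z -9.
Note conjugate pairs combine to real quadratics: (z − (0+3i))(z − (0−3i)) = z² + 9.
The resulting polynomial has degree 3 and real coefficients as required.

p(z) = z^3 -z^2 + 9·z -9.


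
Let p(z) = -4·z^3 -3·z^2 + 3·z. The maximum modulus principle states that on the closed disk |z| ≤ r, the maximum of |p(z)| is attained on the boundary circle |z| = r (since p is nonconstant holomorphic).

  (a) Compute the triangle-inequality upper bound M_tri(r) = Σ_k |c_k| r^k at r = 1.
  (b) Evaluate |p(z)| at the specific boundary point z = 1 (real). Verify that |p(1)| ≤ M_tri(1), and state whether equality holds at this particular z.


Coefficients: c_0 = 0, c_1 = 3, c_2 = -3, c_3 = -4. Radius r = 1.
Part (a). Triangle bound: M_tri(r) = Σ_k |c_k| r^k
  = |0|·1^0 + |3|·1^1 + |-3|·1^2 + |-4|·1^3
  = 0 + 3 + 3 + 4 = 10.
This bounds M(r) := max_{|z|=r} |p(z)| from above; equality holds iff all terms c_k z^k can be made to align in phase at a single z on |z|=r.
Part (b). At z = 1 (real, on the circle |z| = r):
  p(1) = (0)·1^0 + (3)·1^1 + (-3)·1^2 + (-4)·1^3 = -4.
  |p(1)| = 4.
Check: |p(1)| = 4 ≤ 10 = M_tri(1). ✓ Equality does not hold at z = 1 (the coefficients have mixed signs, so the terms do not all align in phase there).

M_tri(1) = 10; |p(1)| = 4; equality at z=1: no.


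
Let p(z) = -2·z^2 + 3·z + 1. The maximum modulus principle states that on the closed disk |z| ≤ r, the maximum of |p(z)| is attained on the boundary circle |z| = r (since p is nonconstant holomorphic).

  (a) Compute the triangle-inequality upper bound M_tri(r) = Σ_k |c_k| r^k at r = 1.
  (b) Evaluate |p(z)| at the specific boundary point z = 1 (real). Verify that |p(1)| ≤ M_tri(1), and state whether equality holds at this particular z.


Coefficients: c_0 = 1, c_1 = 3, c_2 = -2. Radius r = 1.
Part (a). Triangle bound: M_tri(r) = Σ_k |c_k| r^k
  = |1|·1^0 + |3|·1^1 + |-2|·1^2
  = 1 + 3 + 2 = 6.
This bounds M(r) := max_{|z|=r} |p(z)| from above; equality holds iff all terms c_k z^k can be made to align in phase at a single z on |z|=r.
Part (b). At z = 1 (real, on the circle |z| = r):
  p(1) = (1)·1^0 + (3)·1^1 + (-2)·1^2 = 2.
  |p(1)| = 2.
Check: |p(1)| = 2 ≤ 6 = M_tri(1). ✓ Equality does not hold at z = 1 (the coefficients have mixed signs, so the terms do not all align in phase there).

M_tri(1) = 6; |p(1)| = 2; equality at z=1: no.


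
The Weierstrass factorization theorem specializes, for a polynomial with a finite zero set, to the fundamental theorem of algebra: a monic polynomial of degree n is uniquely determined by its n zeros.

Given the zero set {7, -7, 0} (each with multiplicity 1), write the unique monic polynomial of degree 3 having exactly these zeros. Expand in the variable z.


The polynomial is p(z) = ∏_{α ∈ S} (z − α), where S = {7, -7, 0}.
Expanding the product yields: p(z) = z^3 -49·z.
The resulting polynomial has degree 3 and real coefficients as required.

p(z) = z^3 -49·z.


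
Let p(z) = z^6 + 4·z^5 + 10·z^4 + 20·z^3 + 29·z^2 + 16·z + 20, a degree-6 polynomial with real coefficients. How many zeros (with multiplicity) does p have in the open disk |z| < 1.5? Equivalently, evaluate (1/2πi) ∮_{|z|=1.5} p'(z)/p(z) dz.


The zeros of p are: (0 + 1i), (0 - 1i), (-2 + 1i), (-2 - 1i), (0 + 2i), (0 - 2i).
Their magnitudes are: 1, 1, 2.236, 2.236, 2, 2.
Zeros with |z| < R = 1.5: (0 + 1i), (0 - 1i).
Count = 2.
By the argument principle, (1/2πi) ∮_{|z|=R} p'(z)/p(z) dz equals exactly this count.

Number of zeros inside |z| < 1.5: 2.


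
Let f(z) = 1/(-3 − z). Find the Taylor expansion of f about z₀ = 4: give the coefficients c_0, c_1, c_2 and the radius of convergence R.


Let w = z − z₀, so z = z₀ + w.
Then -3 − z = -3 − (z₀ + w) = (-3 − z₀) − w = -7 − w.
f(z) = 1/(-7 − w) = (1/(-7)) · 1/(1 − w/(-7)) = Σ_{n≥0} w^n / (-7)^(n+1).
So c_n = 1/(-7)^(n+1):
  c_0 = 1/(-7)^1 = -1/7.
  c_1 = 1/(-7)^2 = 1/49.
  c_2 = 1/(-7)^3 = -1/343.
The series is valid for |w/d| < 1, i.e. |z − z₀| < |d|.
Radius of convergence: R = |-3 − z₀| = |-7| = 7 (distance from z₀ to the singularity z = -3).

c_0 = -1/7, c_1 = 1/49, c_2 = -1/343; R = 7.


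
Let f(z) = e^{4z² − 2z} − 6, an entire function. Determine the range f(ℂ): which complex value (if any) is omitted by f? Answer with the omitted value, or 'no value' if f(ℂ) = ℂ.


Little Picard bounds the complement of f(ℂ) to at most one point.
The exponent g(z) = 4z² − 2z is a nonconstant polynomial, hence surjective onto ℂ. So e^{g(z)} takes every value in {e^w : w ∈ ℂ} = ℂ ∖ {0}. Adding -6 shifts the range to ℂ ∖ {-6}. f omits exactly -6.

Omitted value: -6.


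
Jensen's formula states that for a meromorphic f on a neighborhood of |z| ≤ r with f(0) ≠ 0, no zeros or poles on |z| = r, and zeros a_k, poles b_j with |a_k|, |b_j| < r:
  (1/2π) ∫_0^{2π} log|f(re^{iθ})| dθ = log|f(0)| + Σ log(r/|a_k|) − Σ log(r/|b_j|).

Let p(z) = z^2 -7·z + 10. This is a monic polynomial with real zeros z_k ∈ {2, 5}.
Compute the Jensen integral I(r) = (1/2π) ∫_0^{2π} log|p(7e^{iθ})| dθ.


Zeros: 2, 5; r = 7.
Inside |z| < r: 2, 5. Outside (|z| ≥ r): ∅.
p(0) = 10, so log|p(0)| = log(10) = 2.3026.
Apply Jensen: I(r) = log|p(0)| + Σ_k log(r/|z_k|), summed over zeros inside |z| < r.
  log(r/|z_k|) for z_k = 2: log(7/2) = 1.2528
  log(r/|z_k|) for z_k = 5: log(7/5) = 0.3365
Sum over inside zeros: 1.5892.
I(r) = log|p(0)| + (inside sum) = 2.3026 + 1.5892 = 3.8918.
Closed form (all zeros inside, monic): I(r) = n·log(r) = 2·log(7) = 3.8918. ✓

I(r) ≈ 3.8918.


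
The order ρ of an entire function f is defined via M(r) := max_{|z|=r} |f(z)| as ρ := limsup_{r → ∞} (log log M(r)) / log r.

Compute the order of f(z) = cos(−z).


cos(w) is a linear combination of e^{iw} and e^{−iw} (or e^w, e^{−w} in the hyperbolic case), so |cos(w)| ≤ e^{|w|}. With w = −z, |w| ≤ 1|z| + 0 = 1r + 0 on |z| = r, giving M(r) ≤ e^{1r + 0}, so ρ ≤ 1. On a suitable ray (z = it for sin/cos; z = t for sinh/cosh, t real → ∞), |cos(−z)| grows like e^{1|t|}/2, so ρ ≥ 1. Hence ρ = 1.
Therefore ρ = 1.

Order ρ = 1.


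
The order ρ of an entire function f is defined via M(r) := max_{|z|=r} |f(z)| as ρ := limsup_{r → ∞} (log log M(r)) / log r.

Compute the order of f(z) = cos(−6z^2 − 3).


Write cos(w) = (e^{iw} ± e^{−iw})/(2 or 2i), so |cos(w)| ≤ e^{|w|}. With w = −6z^2 − 3, |w| ≤ 6r^2 + 3 on |z|=r, giving M(r) ≤ e^{6r^2 + 3} and ρ ≤ 2. For the lower bound, choose z on |z|=r with -6z^2 purely imaginary of modulus 6r^2; then |cos(−6z^2 − 3)| grows like e^{6r^2}/2, so ρ ≥ 2. Hence ρ = 2.
Therefore ρ = 2.

Order ρ = 2.


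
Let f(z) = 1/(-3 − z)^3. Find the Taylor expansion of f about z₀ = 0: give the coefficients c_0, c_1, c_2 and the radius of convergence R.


Let w = z − z₀, so z = z₀ + w.
Then -3 − z = -3 − (z₀ + w) = (-3 − z₀) − w = -3 − w.
f(z) = 1/(-3 − w)^3 = (1/(-3)^3) · (1 − w/(-3))^{−3}.
By the binomial series (1−u)^{−3} = Σ_{n≥0} C(n+2, 2) u^n for |u|<1, with u = w/(-3):
  c_n = C(n+2, 2) / (-3)^(n+3).
  c_0 = 1/(-3)^3 = -1/27.
  c_1 = 3/(-3)^4 = 1/27.
  c_2 = 6/(-3)^5 = -2/81.
The series is valid for |w/d| < 1, i.e. |z − z₀| < |d|.
Radius of convergence: R = |-3 − z₀| = |-3| = 3 (distance from z₀ to the singularity z = -3).

c_0 = -1/27, c_1 = 1/27, c_2 = -2/81; R = 3.


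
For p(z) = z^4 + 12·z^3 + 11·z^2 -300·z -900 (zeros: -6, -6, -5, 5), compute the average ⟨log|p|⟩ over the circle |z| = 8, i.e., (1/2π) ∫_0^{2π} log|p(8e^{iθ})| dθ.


Zeros: -6, -6, -5, 5; r = 8.
Inside |z| < r: -6, -6, -5, 5. Outside (|z| ≥ r): ∅.
p(0) = -900, so log|p(0)| = log(900) = 6.8024.
Apply Jensen: I(r) = log|p(0)| + Σ_k log(r/|z_k|), summed over zeros inside |z| < r.
  log(r/|z_k|) for z_k = -6: log(8/6) = 0.2877
  log(r/|z_k|) for z_k = -6: log(8/6) = 0.2877
  log(r/|z_k|) for z_k = -5: log(8/5) = 0.4700
  log(r/|z_k|) for z_k = 5: log(8/5) = 0.4700
Sum over inside zeros: 1.5154.
I(r) = log|p(0)| + (inside sum) = 6.8024 + 1.5154 = 8.3178.
Closed form (all zeros inside, monic): I(r) = n·log(r) = 4·log(8) = 8.3178. ✓

I(r) ≈ 8.3178.


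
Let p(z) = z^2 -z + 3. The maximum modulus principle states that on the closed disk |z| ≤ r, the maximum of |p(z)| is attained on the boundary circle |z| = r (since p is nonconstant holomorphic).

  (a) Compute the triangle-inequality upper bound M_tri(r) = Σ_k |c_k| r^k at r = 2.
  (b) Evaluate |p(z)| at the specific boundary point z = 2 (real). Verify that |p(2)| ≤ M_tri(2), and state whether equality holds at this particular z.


Coefficients: c_0 = 3, c_1 = -1, c_2 = 1. Radius r = 2.
Part (a). Triangle bound: M_tri(r) = Σ_k |c_k| r^k
  = |3|·2^0 + |-1|·2^1 + |1|·2^2
  = 3 + 2 + 4 = 9.
This bounds M(r) := max_{|z|=r} |p(z)| from above; equality holds iff all terms c_k z^k can be made to align in phase at a single z on |z|=r.
Part (b). At z = 2 (real, on the circle |z| = r):
  p(2) = (3)·2^0 + (-1)·2^1 + (1)·2^2 = 5.
  |p(2)| = 5.
Check: |p(2)| = 5 ≤ 9 = M_tri(2). ✓ Equality does not hold at z = 2 (the coefficients have mixed signs, so the terms do not all align in phase there).

M_tri(2) = 9; |p(2)| = 5; equality at z=2: no.


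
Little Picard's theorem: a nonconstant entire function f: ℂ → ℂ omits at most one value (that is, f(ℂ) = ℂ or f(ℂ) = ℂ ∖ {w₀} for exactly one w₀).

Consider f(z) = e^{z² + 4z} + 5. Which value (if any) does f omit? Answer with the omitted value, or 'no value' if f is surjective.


Little Picard bounds the complement of f(ℂ) to at most one point.
The exponent g(z) = z² + 4z is a nonconstant polynomial, hence surjective onto ℂ. So e^{g(z)} takes every value in {e^w : w ∈ ℂ} = ℂ ∖ {0}. Adding 5 shifts the range to ℂ ∖ {5}. f omits exactly 5.

Omitted value: 5.


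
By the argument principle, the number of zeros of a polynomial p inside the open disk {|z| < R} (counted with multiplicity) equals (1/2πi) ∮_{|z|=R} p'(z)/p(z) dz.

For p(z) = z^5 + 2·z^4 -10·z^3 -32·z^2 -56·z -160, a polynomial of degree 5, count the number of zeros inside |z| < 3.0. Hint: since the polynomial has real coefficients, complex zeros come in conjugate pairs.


The zeros of p are: (0 + 2i), (0 - 2i), 4, (-3 + 1i), (-3 - 1i).
Their magnitudes are: 2, 2, 4, 3.162, 3.162.
Zeros with |z| < R = 3.0: (0 + 2i), (0 - 2i).
Count = 2.
By the argument principle, (1/2πi) ∮_{|z|=R} p'(z)/p(z) dz equals exactly this count.

Number of zeros inside |z| < 3.0: 2.


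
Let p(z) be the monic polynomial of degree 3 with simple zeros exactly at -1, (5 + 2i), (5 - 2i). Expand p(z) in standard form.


The polynomial is p(z) = ∏_{α ∈ S} (z − α), where S = {-1, (5 + 2i), (5 - 2i)}.
Expanding the product yields: p(z) = z^3 -9·z^2 + 19·z + 29.
Note conjugate pairs combine to real quadratics: (z − (5+2i))(z − (5−2i)) = z² − 10z + 29.
The resulting polynomial has degree 3 and real coefficients as required.

p(z) = z^3 -9·z^2 + 19·z + 29.


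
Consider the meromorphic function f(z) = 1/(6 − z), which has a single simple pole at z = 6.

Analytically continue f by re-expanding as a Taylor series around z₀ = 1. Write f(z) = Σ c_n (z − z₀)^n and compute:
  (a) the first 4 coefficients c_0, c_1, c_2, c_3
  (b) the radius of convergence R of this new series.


Let w = z − z₀, so z = z₀ + w.
Then 6 − z = 6 − (z₀ + w) = (6 − z₀) − w = 5 − w.
f(z) = 1/(5 − w) = (1/(5)) · 1/(1 − w/(5)) = Σ_{n≥0} w^n / (5)^(n+1).
So c_n = 1/(5)^(n+1):
  c_0 = 1/(5)^1 = 1/5.
  c_1 = 1/(5)^2 = 1/25.
  c_2 = 1/(5)^3 = 1/125.
  c_3 = 1/(5)^4 = 1/625.
The series is valid for |w/d| < 1, i.e. |z − z₀| < |d|.
Radius of convergence: R = |6 − z₀| = |5| = 5 (distance from z₀ to the singularity z = 6).

c_0 = 1/5, c_1 = 1/25, c_2 = 1/125, c_3 = 1/625; R = 5.


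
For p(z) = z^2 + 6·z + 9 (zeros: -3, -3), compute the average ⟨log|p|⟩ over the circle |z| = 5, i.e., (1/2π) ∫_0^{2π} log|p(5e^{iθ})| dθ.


Zeros: -3, -3; r = 5.
Inside |z| < r: -3, -3. Outside (|z| ≥ r): ∅.
p(0) = 9, so log|p(0)| = log(9) = 2.1972.
Apply Jensen: I(r) = log|p(0)| + Σ_k log(r/|z_k|), summed over zeros inside |z| < r.
  log(r/|z_k|) for z_k = -3: log(5/3) = 0.5108
  log(r/|z_k|) for z_k = -3: log(5/3) = 0.5108
Sum over inside zeros: 1.0217.
I(r) = log|p(0)| + (inside sum) = 2.1972 + 1.0217 = 3.2189.
Closed form (all zeros inside, monic): I(r) = n·log(r) = 2·log(5) = 3.2189. ✓

I(r) ≈ 3.2189.


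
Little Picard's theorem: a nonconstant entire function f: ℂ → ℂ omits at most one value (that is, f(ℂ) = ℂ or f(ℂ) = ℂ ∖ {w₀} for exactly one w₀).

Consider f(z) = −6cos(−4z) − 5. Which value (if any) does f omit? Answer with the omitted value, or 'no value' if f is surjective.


Little Picard bounds the complement of f(ℂ) to at most one point.
cos is entire and surjective onto ℂ: for every w ∈ ℂ, cos(ζ) = w has a solution ζ ∈ ℂ (e.g., via the complex inverse arccos). With ζ = −4z this gives z = ζ/(-4). Then -6·cos(−4z) takes every value in -6·ℂ = ℂ, and adding -5 is a bijection of ℂ. So f is surjective and omits no value. (Note: only on the real line is cos bounded by [−1, 1].)

Omitted value: no value.


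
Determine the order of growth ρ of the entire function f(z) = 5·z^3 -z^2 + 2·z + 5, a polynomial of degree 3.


|f(z)| ≤ Σ|c_k|·r^k = O(r^3) as r → ∞. Polynomial growth is O(e^{r^ε}) for every ε > 0 (since r^3/e^{r^ε} → 0), so ρ ≤ ε for all ε > 0, i.e. ρ = 0. Every nonconstant polynomial has order 0.
Therefore ρ = 0.

Order ρ = 0.


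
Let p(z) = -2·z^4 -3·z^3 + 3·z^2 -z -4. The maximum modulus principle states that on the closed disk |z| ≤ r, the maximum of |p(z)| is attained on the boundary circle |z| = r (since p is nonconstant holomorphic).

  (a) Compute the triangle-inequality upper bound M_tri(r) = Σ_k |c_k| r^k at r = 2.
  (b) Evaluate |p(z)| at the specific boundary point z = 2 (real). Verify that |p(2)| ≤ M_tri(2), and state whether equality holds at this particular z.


Coefficients: c_0 = -4, c_1 = -1, c_2 = 3, c_3 = -3, c_4 = -2. Radius r = 2.
Part (a). Triangle bound: M_tri(r) = Σ_k |c_k| r^k
  = |-4|·2^0 + |-1|·2^1 + |3|·2^2 + |-3|·2^3 + |-2|·2^4
  = 4 + 2 + 12 + 24 + 32 = 74.
This bounds M(r) := max_{|z|=r} |p(z)| from above; equality holds iff all terms c_k z^k can be made to align in phase at a single z on |z|=r.
Part (b). At z = 2 (real, on the circle |z| = r):
  p(2) = (-4)·2^0 + (-1)·2^1 + (3)·2^2 + (-3)·2^3 + (-2)·2^4 = -50.
  |p(2)| = 50.
Check: |p(2)| = 50 ≤ 74 = M_tri(2). ✓ Equality does not hold at z = 2 (the coefficients have mixed signs, so the terms do not all align in phase there).

M_tri(2) = 74; |p(2)| = 50; equality at z=2: no.


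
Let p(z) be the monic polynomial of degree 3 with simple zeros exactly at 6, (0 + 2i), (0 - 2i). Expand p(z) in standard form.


The polynomial is p(z) = ∏_{α ∈ S} (z − α), where S = {6, (0 + 2i), (0 - 2i)}.
Expanding the product yields: p(z) = z^3 -6·z^2 + 4·z -24.
Note conjugate pairs combine to real quadratics: (z − (0+2i))(z − (0−2i)) = z² + 4.
The resulting polynomial has degree 3 and real coefficients as required.

p(z) = z^3 -6·z^2 + 4·z -24.


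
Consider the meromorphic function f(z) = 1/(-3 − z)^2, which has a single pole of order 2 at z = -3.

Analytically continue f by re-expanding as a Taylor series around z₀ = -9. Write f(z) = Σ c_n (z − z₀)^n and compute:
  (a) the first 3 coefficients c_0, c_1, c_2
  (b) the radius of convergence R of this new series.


Let w = z − z₀, so z = z₀ + w.
Then -3 − z = -3 − (z₀ + w) = (-3 − z₀) − w = 6 − w.
f(z) = 1/(6 − w)^2 = (1/(6)^2) · (1 − w/(6))^{−2}.
By the binomial series (1−u)^{−2} = Σ_{n≥0} C(n+1, 1) u^n for |u|<1, with u = w/(6):
  c_n = C(n+1, 1) / (6)^(n+2).
  c_0 = 1/(6)^2 = 1/36.
  c_1 = 2/(6)^3 = 1/108.
  c_2 = 3/(6)^4 = 1/432.
The series is valid for |w/d| < 1, i.e. |z − z₀| < |d|.
Radius of convergence: R = |-3 − z₀| = |6| = 6 (distance from z₀ to the singularity z = -3).

c_0 = 1/36, c_1 = 1/108, c_2 = 1/432; R = 6.


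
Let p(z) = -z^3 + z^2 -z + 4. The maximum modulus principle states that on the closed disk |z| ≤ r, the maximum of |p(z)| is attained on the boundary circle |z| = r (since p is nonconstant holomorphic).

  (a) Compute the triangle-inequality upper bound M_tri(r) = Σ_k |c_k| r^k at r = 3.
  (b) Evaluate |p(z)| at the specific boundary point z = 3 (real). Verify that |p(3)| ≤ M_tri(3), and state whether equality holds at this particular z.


Coefficients: c_0 = 4, c_1 = -1, c_2 = 1, c_3 = -1. Radius r = 3.
Part (a). Triangle bound: M_tri(r) = Σ_k |c_k| r^k
  = |4|·3^0 + |-1|·3^1 + |1|·3^2 + |-1|·3^3
  = 4 + 3 + 9 + 27 = 43.
This bounds M(r) := max_{|z|=r} |p(z)| from above; equality holds iff all terms c_k z^k can be made to align in phase at a single z on |z|=r.
Part (b). At z = 3 (real, on the circle |z| = r):
  p(3) = (4)·3^0 + (-1)·3^1 + (1)·3^2 + (-1)·3^3 = -17.
  |p(3)| = 17.
Check: |p(3)| = 17 ≤ 43 = M_tri(3). ✓ Equality does not hold at z = 3 (the coefficients have mixed signs, so the terms do not all align in phase there).

M_tri(3) = 43; |p(3)| = 17; equality at z=3: no.


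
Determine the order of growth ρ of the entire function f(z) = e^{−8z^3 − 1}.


|e^{−8z^3 − 1}| = e^{Re(-8·z^3) + -1} ≤ e^{8|z|^3 + -1} = e^{8r^3 + -1} on |z| = r, so ρ ≤ 3. Choosing z on |z|=r so that -8·z^3 is real positive (always possible by picking arg z appropriately) gives |f(z)| = e^{8r^3 + -1}, matching the bound. The additive constant -1 does not affect log log M(r) ~ 3·log r. Hence ρ = 3.
Therefore ρ = 3.

Order ρ = 3.


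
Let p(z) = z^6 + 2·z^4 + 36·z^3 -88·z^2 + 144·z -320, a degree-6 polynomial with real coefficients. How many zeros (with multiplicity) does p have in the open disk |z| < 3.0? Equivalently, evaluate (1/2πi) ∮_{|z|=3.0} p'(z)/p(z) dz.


The zeros of p are: (0 + 2i), (0 - 2i), -4, (1 + 3i), (1 - 3i), 2.
Their magnitudes are: 2, 2, 4, 3.162, 3.162, 2.
Zeros with |z| < R = 3.0: (0 + 2i), (0 - 2i), 2.
Count = 3.
By the argument principle, (1/2πi) ∮_{|z|=R} p'(z)/p(z) dz equals exactly this count.

Number of zeros inside |z| < 3.0: 3.


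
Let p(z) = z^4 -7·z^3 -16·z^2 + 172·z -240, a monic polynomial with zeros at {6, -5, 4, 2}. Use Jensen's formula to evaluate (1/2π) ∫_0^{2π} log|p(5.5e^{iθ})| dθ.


Zeros: -5, 2, 4, 6; r = 5.5.
Inside |z| < r: -5, 2, 4. Outside (|z| ≥ r): 6.
p(0) = -240, so log|p(0)| = log(240) = 5.4806.
Apply Jensen: I(r) = log|p(0)| + Σ_k log(r/|z_k|), summed over zeros inside |z| < r.
  log(r/|z_k|) for z_k = -5: log(5.5/5) = 0.0953
  log(r/|z_k|) for z_k = 4: log(5.5/4) = 0.3185
  log(r/|z_k|) for z_k = 2: log(5.5/2) = 1.0116
  Outside zeros (6) contribute nothing to the Jensen sum.
Sum over inside zeros: 1.4254.
I(r) = log|p(0)| + (inside sum) = 5.4806 + 1.4254 = 6.9060.
Note: since some zeros are outside |z| ≤ r, the simplified n·log(r) form does NOT apply — only the inside zeros contribute.

I(r) ≈ 6.9060.


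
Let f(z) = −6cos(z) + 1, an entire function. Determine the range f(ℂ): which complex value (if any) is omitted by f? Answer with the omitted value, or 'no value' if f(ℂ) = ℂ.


Little Picard bounds the complement of f(ℂ) to at most one point.
cos is entire and surjective onto ℂ: for every w ∈ ℂ, cos(ζ) = w has a solution ζ ∈ ℂ (e.g., via the complex inverse arccos). With ζ = z this gives z = ζ/(1). Then -6·cos(z) takes every value in -6·ℂ = ℂ, and adding 1 is a bijection of ℂ. So f is surjective and omits no value. (Note: only on the real line is cos bounded by [−1, 1].)

Omitted value: no value.


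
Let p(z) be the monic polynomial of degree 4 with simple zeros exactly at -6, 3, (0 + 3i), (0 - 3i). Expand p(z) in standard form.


The polynomial is p(z) = ∏_{α ∈ S} (z − α), where S = {-6, 3, (0 + 3i), (0 - 3i)}.
Expanding the product yields: p(z) = z^4 + 3·z^3 -9·z^2 + 27·z -162.
Note conjugate pairs combine to real quadratics: (z − (0+3i))(z − (0−3i)) = z² + 9.
The resulting polynomial has degree 4 and real coefficients as required.

p(z) = z^4 + 3·z^3 -9·z^2 + 27·z -162.


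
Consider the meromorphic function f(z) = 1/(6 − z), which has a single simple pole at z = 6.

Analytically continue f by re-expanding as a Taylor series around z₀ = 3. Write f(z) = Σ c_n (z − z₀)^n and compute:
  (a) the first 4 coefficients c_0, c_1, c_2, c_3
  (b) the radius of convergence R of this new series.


Let w = z − z₀, so z = z₀ + w.
Then 6 − z = 6 − (z₀ + w) = (6 − z₀) − w = 3 − w.
f(z) = 1/(3 − w) = (1/(3)) · 1/(1 − w/(3)) = Σ_{n≥0} w^n / (3)^(n+1).
So c_n = 1/(3)^(n+1):
  c_0 = 1/(3)^1 = 1/3.
  c_1 = 1/(3)^2 = 1/9.
  c_2 = 1/(3)^3 = 1/27.
  c_3 = 1/(3)^4 = 1/81.
The series is valid for |w/d| < 1, i.e. |z − z₀| < |d|.
Radius of convergence: R = |6 − z₀| = |3| = 3 (distance from z₀ to the singularity z = 6).

c_0 = 1/3, c_1 = 1/9, c_2 = 1/27, c_3 = 1/81; R = 3.


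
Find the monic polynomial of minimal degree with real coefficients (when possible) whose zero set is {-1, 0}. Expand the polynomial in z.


The polynomial is p(z) = ∏_{α ∈ S} (z − α), where S = {-1, 0}.
Expanding the product yields: p(z) = z^2 + z.
The resulting polynomial has degree 2 and real coefficients as required.

p(z) = z^2 + z.


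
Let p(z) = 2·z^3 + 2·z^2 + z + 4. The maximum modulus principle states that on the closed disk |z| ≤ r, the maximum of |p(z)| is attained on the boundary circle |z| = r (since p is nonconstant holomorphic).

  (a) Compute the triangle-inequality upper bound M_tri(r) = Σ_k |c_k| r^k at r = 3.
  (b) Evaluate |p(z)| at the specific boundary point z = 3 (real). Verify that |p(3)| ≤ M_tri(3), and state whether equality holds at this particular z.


Coefficients: c_0 = 4, c_1 = 1, c_2 = 2, c_3 = 2. Radius r = 3.
Part (a). Triangle bound: M_tri(r) = Σ_k |c_k| r^k
  = |4|·3^0 + |1|·3^1 + |2|·3^2 + |2|·3^3
  = 4 + 3 + 18 + 54 = 79.
This bounds M(r) := max_{|z|=r} |p(z)| from above; equality holds iff all terms c_k z^k can be made to align in phase at a single z on |z|=r.
Part (b). At z = 3 (real, on the circle |z| = r):
  p(3) = (4)·3^0 + (1)·3^1 + (2)·3^2 + (2)·3^3 = 79.
  |p(3)| = 79.
Since all nonzero coefficients share the same sign, |p(3)| = 79 = M_tri(3); the triangle bound is attained at z = 3, so in fact M(r) = 79.

M_tri(3) = 79; |p(3)| = 79; equality at z=3: yes.


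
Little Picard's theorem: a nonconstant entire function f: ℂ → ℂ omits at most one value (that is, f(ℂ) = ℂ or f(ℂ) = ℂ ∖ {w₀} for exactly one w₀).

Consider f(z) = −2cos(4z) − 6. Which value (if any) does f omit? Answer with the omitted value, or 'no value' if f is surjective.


Little Picard bounds the complement of f(ℂ) to at most one point.
cos is entire and surjective onto ℂ: for every w ∈ ℂ, cos(ζ) = w has a solution ζ ∈ ℂ (e.g., via the complex inverse arccos). With ζ = 4z this gives z = ζ/(4). Then -2·cos(4z) takes every value in -2·ℂ = ℂ, and adding -6 is a bijection of ℂ. So f is surjective and omits no value. (Note: only on the real line is cos bounded by [−1, 1].)

Omitted value: no value.


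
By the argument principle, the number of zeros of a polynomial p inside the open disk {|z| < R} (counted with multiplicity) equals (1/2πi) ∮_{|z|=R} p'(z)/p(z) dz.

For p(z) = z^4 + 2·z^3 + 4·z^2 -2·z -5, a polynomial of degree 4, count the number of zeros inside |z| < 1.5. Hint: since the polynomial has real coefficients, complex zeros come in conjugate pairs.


The zeros of p are: 1, (-1 + 2i), (-1 - 2i), -1.
Their magnitudes are: 1, 2.236, 2.236, 1.
Zeros with |z| < R = 1.5: 1, -1.
Count = 2.
By the argument principle, (1/2πi) ∮_{|z|=R} p'(z)/p(z) dz equals exactly this count.

Number of zeros inside |z| < 1.5: 2.


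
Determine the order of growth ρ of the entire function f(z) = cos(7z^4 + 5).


Write cos(w) = (e^{iw} ± e^{−iw})/(2 or 2i), so |cos(w)| ≤ e^{|w|}. With w = 7z^4 + 5, |w| ≤ 7r^4 + 5 on |z|=r, giving M(r) ≤ e^{7r^4 + 5} and ρ ≤ 4. For the lower bound, choose z on |z|=r with 7z^4 purely imaginary of modulus 7r^4; then |cos(7z^4 + 5)| grows like e^{7r^4}/2, so ρ ≥ 4. Hence ρ = 4.
Therefore ρ = 4.

Order ρ = 4.


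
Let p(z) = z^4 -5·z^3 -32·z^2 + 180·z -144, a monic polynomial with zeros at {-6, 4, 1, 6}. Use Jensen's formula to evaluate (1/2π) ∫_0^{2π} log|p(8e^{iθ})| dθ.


Zeros: -6, 1, 4, 6; r = 8.
Inside |z| < r: -6, 1, 4, 6. Outside (|z| ≥ r): ∅.
p(0) = -144, so log|p(0)| = log(144) = 4.9698.
Apply Jensen: I(r) = log|p(0)| + Σ_k log(r/|z_k|), summed over zeros inside |z| < r.
  log(r/|z_k|) for z_k = -6: log(8/6) = 0.2877
  log(r/|z_k|) for z_k = 4: log(8/4) = 0.6931
  log(r/|z_k|) for z_k = 1: log(8/1) = 2.0794
  log(r/|z_k|) for z_k = 6: log(8/6) = 0.2877
Sum over inside zeros: 3.3480.
I(r) = log|p(0)| + (inside sum) = 4.9698 + 3.3480 = 8.3178.
Closed form (all zeros inside, monic): I(r) = n·log(r) = 4·log(8) = 8.3178. ✓

I(r) ≈ 8.3178.


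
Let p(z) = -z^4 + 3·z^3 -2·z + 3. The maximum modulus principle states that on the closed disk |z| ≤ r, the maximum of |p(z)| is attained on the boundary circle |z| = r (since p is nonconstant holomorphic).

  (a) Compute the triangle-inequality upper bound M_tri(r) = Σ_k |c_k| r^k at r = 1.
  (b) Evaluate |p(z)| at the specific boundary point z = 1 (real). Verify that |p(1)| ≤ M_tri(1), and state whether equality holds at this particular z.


Coefficients: c_0 = 3, c_1 = -2, c_2 = 0, c_3 = 3, c_4 = -1. Radius r = 1.
Part (a). Triangle bound: M_tri(r) = Σ_k |c_k| r^k
  = |3|·1^0 + |-2|·1^1 + |0|·1^2 + |3|·1^3 + |-1|·1^4
  = 3 + 2 + 0 + 3 + 1 = 9.
This bounds M(r) := max_{|z|=r} |p(z)| from above; equality holds iff all terms c_k z^k can be made to align in phase at a single z on |z|=r.
Part (b). At z = 1 (real, on the circle |z| = r):
  p(1) = (3)·1^0 + (-2)·1^1 + (0)·1^2 + (3)·1^3 + (-1)·1^4 = 3.
  |p(1)| = 3.
Check: |p(1)| = 3 ≤ 9 = M_tri(1). ✓ Equality does not hold at z = 1 (the coefficients have mixed signs, so the terms do not all align in phase there).

M_tri(1) = 9; |p(1)| = 3; equality at z=1: no.
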